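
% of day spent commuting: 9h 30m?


Time: 570 minutes
Day: 1440 minutes
Percentage = (570/1440) × 100 ≈ 39.6%

39.6%


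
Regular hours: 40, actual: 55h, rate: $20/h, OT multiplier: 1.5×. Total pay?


Regular: 40h × $20 = $800.00
Overtime: 55 - 40 = 15h
OT pay: 15h × $20 × 1.5 = $450.00
Total = $800.00 + $450.00 = $1250.00

$1250.00


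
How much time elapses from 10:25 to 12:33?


End time in minutes: 12×60 + 33 = 753
Start time in minutes: 10×60 + 25 = 625
Difference = 753 - 625 = 128 minutes
= 2 hours 8 minutes

2h 8m


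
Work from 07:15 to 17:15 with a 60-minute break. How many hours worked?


9h 0m (540 minutes)

Total time = (17×60+15) - (7×60+15)
= 1035 - 435 = 600 min
Minus break: 600 - 60 = 540 min
= 9h 0m


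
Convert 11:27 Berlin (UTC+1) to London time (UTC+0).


10:27

Time difference = UTC+0 - UTC+1 = -1 hours
New hour = (11 -1) mod 24
= 10 mod 24 = 10
Minutes unchanged → 10:27


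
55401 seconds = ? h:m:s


15h 23m 21s

Hours: 55401 ÷ 3600 = 15 remainder 1401
Minutes: 1401 ÷ 60 = 23 remainder 21
Seconds: 21


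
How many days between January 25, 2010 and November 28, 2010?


307 days

From January 25, 2010 to November 28, 2010
Rest of January 2010: 31 - 25 = 6
Full months: February 2010 28, March 31, April 30, May 31, June 30, July 31, August 31, September 30, October 31
Days into November 2010: 28
Total = 6 + 28 + 31 + 30 + 31 + 30 + 31 + 31 + 30 + 31 + 28 = 307 days


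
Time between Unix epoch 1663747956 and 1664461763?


713807 seconds (198.3 hours / 8.26 days)

Difference = 1664461763 - 1663747956 = 713807 seconds
In hours: 713807 / 3600 ≈ 198.3
In days: 713807 / 86400 ≈ 8.26


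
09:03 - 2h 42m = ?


Start: 543 minutes from midnight
Subtract: 162 minutes
Remaining: 543 - 162 = 381
Hours: 6, Minutes: 21

06:21


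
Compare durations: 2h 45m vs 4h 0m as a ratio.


Duration 1: 165 minutes
Duration 2: 240 minutes
Ratio = 165:240
GCD = 15
Simplified = 11:16
As a decimal: 11/16 ≈ 0.69

11:16 (0.69)


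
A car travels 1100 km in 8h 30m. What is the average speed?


Distance: 1100 km
Time: 8h 30m = 510 min = 510/60 = 17/2 hours
Speed = 1100 ÷ (17/2) = 1100 × 2 / 17 = 2200/17 ≈ 129.4 km/h

129.4 km/h


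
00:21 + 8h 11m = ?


08:32

Start: 21 minutes from midnight
Add: 491 minutes
Total: 512 minutes
Hours: 512 ÷ 60 = 8 remainder 32


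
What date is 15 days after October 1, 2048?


October 16, 2048

Start: October 1, 2048
Add 15 days
October 1 + 15 = October 16, 2048


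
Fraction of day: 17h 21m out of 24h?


0.7229 (72.29%)

Total minutes: 17×60 + 21 = 1041
Day = 24×60 = 1440 minutes
Fraction = 1041/1440 ≈ 0.7229
As a percentage: 1041/1440 × 100 ≈ 72.29%


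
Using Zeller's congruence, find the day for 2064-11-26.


Wednesday

Zeller's congruence:
q=26, m=11, k=64, j=20
h = (26 + ⌊13×12/5⌋ + 64 + ⌊64/4⌋ + ⌊20/4⌋ - 2×20) mod 7
= (26 + 31 + 64 + 16 + 5 - 40) mod 7
= 102 mod 7 = 4
h=4 → Wednesday


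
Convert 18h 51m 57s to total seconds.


67917 seconds

Hours: 18 × 3600 = 64800
Minutes: 51 × 60 = 3060
Seconds: 57
Total = 64800 + 3060 + 57 = 67917


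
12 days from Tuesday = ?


Start: Tuesday (index 1)
(1 + 12) mod 7
= 13 mod 7
= 6
Index 6 → Sunday

Sunday


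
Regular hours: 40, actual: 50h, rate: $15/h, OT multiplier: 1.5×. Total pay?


$825.00

Regular: 40h × $15 = $600.00
Overtime: 50 - 40 = 10h
OT pay: 10h × $15 × 1.5 = $225.00
Total = $600.00 + $225.00 = $825.00


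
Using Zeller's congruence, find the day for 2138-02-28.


Zeller's congruence:
q=28, m=14, k=37, j=21
h = (28 + ⌊13×15/5⌋ + 37 + ⌊37/4⌋ + ⌊21/4⌋ - 2×21) mod 7
= (28 + 39 + 37 + 9 + 5 - 42) mod 7
= 76 mod 7 = 6
h=6 → Friday

Friday


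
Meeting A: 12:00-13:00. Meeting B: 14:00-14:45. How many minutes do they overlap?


0 minutes

Meeting A: 720-780 (in minutes from midnight)
Meeting B: 840-885
Overlap start = max(720, 840) = 840
Overlap end = min(780, 885) = 780
Overlap = max(0, 780 - 840) = 0 min


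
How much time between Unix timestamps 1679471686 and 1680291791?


820105 seconds (227.8 hours / 9.49 days)

Difference = 1680291791 - 1679471686 = 820105 seconds
In hours: 820105 / 3600 ≈ 227.8
In days: 820105 / 86400 ≈ 9.49


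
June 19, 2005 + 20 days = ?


Start: June 19, 2005
Add 20 days
June 19 → July 1: 30 - 19 + 1 = 12 days (20 - 12 = 8 left)
July 1 + 8 = July 9, 2005

July 9, 2005


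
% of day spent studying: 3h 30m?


14.6%

Time: 210 minutes
Day: 1440 minutes
Percentage = (210/1440) × 100 ≈ 14.6%


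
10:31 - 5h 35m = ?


04:56

Start: 631 minutes from midnight
Subtract: 335 minutes
Remaining: 631 - 335 = 296
Hours: 4, Minutes: 56


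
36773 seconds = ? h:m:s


10h 12m 53s

Hours: 36773 ÷ 3600 = 10 remainder 773
Minutes: 773 ÷ 60 = 12 remainder 53
Seconds: 53


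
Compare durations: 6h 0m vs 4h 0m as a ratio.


Duration 1: 360 minutes
Duration 2: 240 minutes
Ratio = 360:240
GCD = 120
Simplified = 3:2
As a decimal: 3/2 = 1.50

3:2 (1.50)


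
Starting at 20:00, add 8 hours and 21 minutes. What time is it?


Start: 1200 minutes from midnight
Add: 501 minutes
Total: 1701 minutes
Hours: 1701 ÷ 60 = 28 remainder 21
28 ≥ 24 → 28 - 24 = 4 (next day)

04:21 (next day)


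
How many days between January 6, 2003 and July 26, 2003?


From January 6, 2003 to July 26, 2003
Rest of January 2003: 31 - 6 = 25
Full months: February 2003 28, March 31, April 30, May 31, June 30
Days into July 2003: 26
Total = 25 + 28 + 31 + 30 + 31 + 30 + 26 = 201 days

201 days


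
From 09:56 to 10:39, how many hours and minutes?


0h 43m

End time in minutes: 10×60 + 39 = 639
Start time in minutes: 9×60 + 56 = 596
Difference = 639 - 596 = 43 minutes
= 0 hours 43 minutes


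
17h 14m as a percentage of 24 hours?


Total minutes: 17×60 + 14 = 1034
Day = 24×60 = 1440 minutes
Fraction = 1034/1440 ≈ 0.7181
As a percentage: 1034/1440 × 100 ≈ 71.81%

0.7181 (71.81%)


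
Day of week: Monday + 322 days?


Start: Monday (index 0)
(0 + 322) mod 7
= 322 mod 7
= 0
Index 0 → Monday

Monday


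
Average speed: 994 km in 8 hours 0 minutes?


Distance: 994 km
Time: 8 hours
Speed = 994 / 8 ≈ 124.3 km/h

124.3 km/h


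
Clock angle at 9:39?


55.5°

Hour hand = 9×30 + 39×0.5 = 289.5°
Minute hand = 39×6 = 234°
Difference = |289.5 - 234| = 55.5°


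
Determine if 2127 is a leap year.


No

Rules: divisible by 4 AND (not by 100 OR by 400)
2127 ÷ 4 = 531 remainder 3 → not divisible by 4
Not divisible by 4 → not a leap year


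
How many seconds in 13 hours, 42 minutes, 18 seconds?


49338 seconds

Hours: 13 × 3600 = 46800
Minutes: 42 × 60 = 2520
Seconds: 18
Total = 46800 + 2520 + 18 = 49338


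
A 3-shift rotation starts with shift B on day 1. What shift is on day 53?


Shift C

Shifts: A, B, C
Start: B (index 1)
Day 53: (1 + 53 - 1) mod 3
= 53 mod 3
= 2
Index 2 → shift C


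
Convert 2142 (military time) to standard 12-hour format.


9:42 PM

Hour: 21
21 - 12 = 9 → PM


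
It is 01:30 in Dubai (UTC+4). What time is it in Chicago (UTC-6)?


15:30 (previous day)

Time difference = UTC-6 - UTC+4 = -10 hours
New hour = (1 -10) mod 24
= -9 mod 24 = 15
Minutes unchanged → 15:30; -9 < 0 → previous day


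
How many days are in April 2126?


Month: April (month 4)
April has 30 days

30 days


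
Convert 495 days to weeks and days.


Weeks: 495 ÷ 7 = 70 remainder 5

70 weeks 5 days


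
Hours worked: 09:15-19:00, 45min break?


9h 0m (540 minutes)

Total time = (19×60+0) - (9×60+15)
= 1140 - 555 = 585 min
Minus break: 585 - 45 = 540 min
= 9h 0m


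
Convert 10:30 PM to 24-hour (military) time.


Input: 10:30 PM
PM: 10 + 12 = 22

22:30


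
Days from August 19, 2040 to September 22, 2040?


From August 19, 2040 to September 22, 2040
Rest of August 2040: 31 - 19 = 12
Days into September 2040: 22
Total = 12 + 22 = 34 days

34 days


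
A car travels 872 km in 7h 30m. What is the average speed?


Distance: 872 km
Time: 7h 30m = 450 min = 450/60 = 15/2 hours
Speed = 872 ÷ (15/2) = 872 × 2 / 15 = 1744/15 ≈ 116.3 km/h

116.3 km/h


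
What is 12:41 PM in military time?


12:41

Input: 12:41 PM
12 PM → 12 (noon)


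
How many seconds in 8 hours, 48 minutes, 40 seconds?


Hours: 8 × 3600 = 28800
Minutes: 48 × 60 = 2880
Seconds: 40
Total = 28800 + 2880 + 40 = 31720

31720 seconds


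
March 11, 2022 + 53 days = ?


Start: March 11, 2022
Add 53 days
March 11 → April 1: 31 - 11 + 1 = 21 days (53 - 21 = 32 left)
April 1 → May 1: 30 - 1 + 1 = 30 days (32 - 30 = 2 left)
May 1 + 2 = May 3, 2022

May 3, 2022


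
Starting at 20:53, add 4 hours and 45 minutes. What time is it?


Start: 1253 minutes from midnight
Add: 285 minutes
Total: 1538 minutes
Hours: 1538 ÷ 60 = 25 remainder 38
25 ≥ 24 → 25 - 24 = 1 (next day)

01:38 (next day)


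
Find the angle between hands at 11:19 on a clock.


134.5°

Hour hand = 11×30 + 19×0.5 = 339.5°
Minute hand = 19×6 = 114°
Difference = |339.5 - 114| = 225.5°
Since > 180°: 360 - 225.5 = 134.5°


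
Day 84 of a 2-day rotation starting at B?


Shift A

Shifts: A, B
Start: B (index 1)
Day 84: (1 + 84 - 1) mod 2
= 84 mod 2
= 0
Index 0 → shift A


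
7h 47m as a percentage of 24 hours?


Total minutes: 7×60 + 47 = 467
Day = 24×60 = 1440 minutes
Fraction = 467/1440 ≈ 0.3243
As a percentage: 467/1440 × 100 ≈ 32.43%

0.3243 (32.43%)


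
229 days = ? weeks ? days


32 weeks 5 days

Weeks: 229 ÷ 7 = 32 remainder 5


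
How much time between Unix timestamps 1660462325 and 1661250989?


Difference = 1661250989 - 1660462325 = 788664 seconds
In hours: 788664 / 3600 ≈ 219.1
In days: 788664 / 86400 ≈ 9.13

788664 seconds (219.1 hours / 9.13 days)


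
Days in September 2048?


30 days

Month: September (month 9)
September has 30 days


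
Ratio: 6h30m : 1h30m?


Duration 1: 390 minutes
Duration 2: 90 minutes
Ratio = 390:90
GCD = 30
Simplified = 13:3
As a decimal: 13/3 ≈ 4.33

13:3 (4.33)


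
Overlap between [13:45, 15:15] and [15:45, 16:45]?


0 minutes

Meeting A: 825-915 (in minutes from midnight)
Meeting B: 945-1005
Overlap start = max(825, 945) = 945
Overlap end = min(915, 1005) = 915
Overlap = max(0, 915 - 945) = 0 min


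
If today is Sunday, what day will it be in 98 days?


Sunday

Start: Sunday (index 6)
(6 + 98) mod 7
= 104 mod 7
= 6
Index 6 → Sunday


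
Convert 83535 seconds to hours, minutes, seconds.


23h 12m 15s

Hours: 83535 ÷ 3600 = 23 remainder 735
Minutes: 735 ÷ 60 = 12 remainder 15
Seconds: 15


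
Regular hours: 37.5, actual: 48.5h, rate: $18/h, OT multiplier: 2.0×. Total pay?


$1071.00

Regular: 37.5h × $18 = $675.00
Overtime: 48.5 - 37.5 = 11.0h
OT pay: 11.0h × $18 × 2.0 = $396.00
Total = $675.00 + $396.00 = $1071.00


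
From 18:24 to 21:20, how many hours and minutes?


2h 56m

End time in minutes: 21×60 + 20 = 1280
Start time in minutes: 18×60 + 24 = 1104
Difference = 1280 - 1104 = 176 minutes
= 2 hours 56 minutes


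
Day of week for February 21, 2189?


Saturday

Zeller's congruence:
q=21, m=14, k=88, j=21
h = (21 + ⌊13×15/5⌋ + 88 + ⌊88/4⌋ + ⌊21/4⌋ - 2×21) mod 7
= (21 + 39 + 88 + 22 + 5 - 42) mod 7
= 133 mod 7 = 0
h=0 → Saturday


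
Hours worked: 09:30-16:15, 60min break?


5h 45m (345 minutes)

Total time = (16×60+15) - (9×60+30)
= 975 - 570 = 405 min
Minus break: 405 - 60 = 345 min
= 5h 45m


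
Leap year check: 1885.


Rules: divisible by 4 AND (not by 100 OR by 400)
1885 ÷ 4 = 471 remainder 1 → not divisible by 4
Not divisible by 4 → not a leap year

No


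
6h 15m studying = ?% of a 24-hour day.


26.0%

Time: 375 minutes
Day: 1440 minutes
Percentage = (375/1440) × 100 ≈ 26.0%


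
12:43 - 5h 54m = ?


06:49

Start: 763 minutes from midnight
Subtract: 354 minutes
Remaining: 763 - 354 = 409
Hours: 6, Minutes: 49


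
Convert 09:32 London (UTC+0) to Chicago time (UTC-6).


Time difference = UTC-6 - UTC+0 = -6 hours
New hour = (9 -6) mod 24
= 3 mod 24 = 3
Minutes unchanged → 03:32

03:32


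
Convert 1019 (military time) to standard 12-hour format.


10:19 AM

Hour: 10
10 < 12 → AM


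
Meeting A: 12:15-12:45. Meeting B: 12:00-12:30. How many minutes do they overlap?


15 minutes

Meeting A: 735-765 (in minutes from midnight)
Meeting B: 720-750
Overlap start = max(735, 720) = 735
Overlap end = min(765, 750) = 750
Overlap = max(0, 750 - 735) = 15 min


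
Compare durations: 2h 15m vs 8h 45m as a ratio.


Duration 1: 135 minutes
Duration 2: 525 minutes
Ratio = 135:525
GCD = 15
Simplified = 9:35
As a decimal: 9/35 ≈ 0.26

9:35 (0.26)


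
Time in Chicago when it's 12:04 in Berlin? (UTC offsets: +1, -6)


Time difference = UTC-6 - UTC+1 = -7 hours
New hour = (12 -7) mod 24
= 5 mod 24 = 5
Minutes unchanged → 05:04

05:04


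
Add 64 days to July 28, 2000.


September 30, 2000

Start: July 28, 2000
Add 64 days
July 28 → August 1: 31 - 28 + 1 = 4 days (64 - 4 = 60 left)
August 1 → September 1: 31 - 1 + 1 = 31 days (60 - 31 = 29 left)
September 1 + 29 = September 30, 2000


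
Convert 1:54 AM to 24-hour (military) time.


Input: 1:54 AM
AM hour stays: 1

01:54


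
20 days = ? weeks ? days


2 weeks 6 days

Weeks: 20 ÷ 7 = 2 remainder 6


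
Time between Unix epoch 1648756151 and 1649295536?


Difference = 1649295536 - 1648756151 = 539385 seconds
In hours: 539385 / 3600 ≈ 149.8
In days: 539385 / 86400 ≈ 6.24

539385 seconds (149.8 hours / 6.24 days)


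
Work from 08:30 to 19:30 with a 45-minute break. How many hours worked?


Total time = (19×60+30) - (8×60+30)
= 1170 - 510 = 660 min
Minus break: 660 - 45 = 615 min
= 10h 15m

10h 15m (615 minutes)


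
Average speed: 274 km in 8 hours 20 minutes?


Distance: 274 km
Time: 8h 20m = 500 min = 500/60 = 25/3 hours
Speed = 274 ÷ (25/3) = 274 × 3 / 25 = 822/25 ≈ 32.9 km/h

32.9 km/h


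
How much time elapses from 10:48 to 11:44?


0h 56m

End time in minutes: 11×60 + 44 = 704
Start time in minutes: 10×60 + 48 = 648
Difference = 704 - 648 = 56 minutes
= 0 hours 56 minutes


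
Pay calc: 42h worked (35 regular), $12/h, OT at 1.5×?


$546.00

Regular: 35h × $12 = $420.00
Overtime: 42 - 35 = 7h
OT pay: 7h × $12 × 1.5 = $126.00
Total = $420.00 + $126.00 = $546.00


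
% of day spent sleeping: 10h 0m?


Time: 600 minutes
Day: 1440 minutes
Percentage = (600/1440) × 100 ≈ 41.7%

41.7%


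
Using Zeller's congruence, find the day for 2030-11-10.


Zeller's congruence:
q=10, m=11, k=30, j=20
h = (10 + ⌊13×12/5⌋ + 30 + ⌊30/4⌋ + ⌊20/4⌋ - 2×20) mod 7
= (10 + 31 + 30 + 7 + 5 - 40) mod 7
= 43 mod 7 = 1
h=1 → Sunday

Sunday


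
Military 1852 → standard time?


6:52 PM

Hour: 18
18 - 12 = 6 → PM


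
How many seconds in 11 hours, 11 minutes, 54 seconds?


Hours: 11 × 3600 = 39600
Minutes: 11 × 60 = 660
Seconds: 54
Total = 39600 + 660 + 54 = 40314

40314 seconds


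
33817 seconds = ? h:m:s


Hours: 33817 ÷ 3600 = 9 remainder 1417
Minutes: 1417 ÷ 60 = 23 remainder 37
Seconds: 37

9h 23m 37s


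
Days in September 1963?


Month: September (month 9)
September has 30 days

30 days


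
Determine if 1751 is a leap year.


No

Rules: divisible by 4 AND (not by 100 OR by 400)
1751 ÷ 4 = 437 remainder 3 → not divisible by 4
Not divisible by 4 → not a leap year


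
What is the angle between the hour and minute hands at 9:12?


Hour hand = 9×30 + 12×0.5 = 276.0°
Minute hand = 12×6 = 72°
Difference = |276.0 - 72| = 204.0°
Since > 180°: 360 - 204.0 = 156.0°

156.0°


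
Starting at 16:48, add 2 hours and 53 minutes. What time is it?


Start: 1008 minutes from midnight
Add: 173 minutes
Total: 1181 minutes
Hours: 1181 ÷ 60 = 19 remainder 41

19:41


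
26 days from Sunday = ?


Start: Sunday (index 6)
(6 + 26) mod 7
= 32 mod 7
= 4
Index 4 → Friday

Friday


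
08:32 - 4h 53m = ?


03:39

Start: 512 minutes from midnight
Subtract: 293 minutes
Remaining: 512 - 293 = 219
Hours: 3, Minutes: 39


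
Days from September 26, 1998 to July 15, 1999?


292 days

From September 26, 1998 to July 15, 1999
Rest of September 1998: 30 - 26 = 4
Full months: October 31, November 30, December 31, January 31, February 1999 28, March 31, April 30, May 31, June 30
Days into July 1999: 15
Total = 4 + 31 + 30 + 31 + 31 + 28 + 31 + 30 + 31 + 30 + 15 = 292 days


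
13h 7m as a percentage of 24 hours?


Total minutes: 13×60 + 7 = 787
Day = 24×60 = 1440 minutes
Fraction = 787/1440 ≈ 0.5465
As a percentage: 787/1440 × 100 ≈ 54.65%

0.5465 (54.65%)


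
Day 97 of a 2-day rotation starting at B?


Shift B

Shifts: A, B
Start: B (index 1)
Day 97: (1 + 97 - 1) mod 2
= 97 mod 2
= 1
Index 1 → shift B


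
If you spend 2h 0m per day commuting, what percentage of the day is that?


Time: 120 minutes
Day: 1440 minutes
Percentage = (120/1440) × 100 ≈ 8.3%

8.3%


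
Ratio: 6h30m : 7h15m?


26:29 (0.90)

Duration 1: 390 minutes
Duration 2: 435 minutes
Ratio = 390:435
GCD = 15
Simplified = 26:29
As a decimal: 26/29 ≈ 0.90


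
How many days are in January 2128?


31 days

Month: January (month 1)
January has 31 days


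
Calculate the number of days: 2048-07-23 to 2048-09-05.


44 days

From July 23, 2048 to September 5, 2048
Rest of July 2048: 31 - 23 = 8
Full months: August 31
Days into September 2048: 5
Total = 8 + 31 + 5 = 44 days


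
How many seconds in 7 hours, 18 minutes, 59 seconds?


Hours: 7 × 3600 = 25200
Minutes: 18 × 60 = 1080
Seconds: 59
Total = 25200 + 1080 + 59 = 26339

26339 seconds


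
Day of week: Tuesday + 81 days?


Saturday

Start: Tuesday (index 1)
(1 + 81) mod 7
= 82 mod 7
= 5
Index 5 → Saturday


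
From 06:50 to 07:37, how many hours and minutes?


0h 47m

End time in minutes: 7×60 + 37 = 457
Start time in minutes: 6×60 + 50 = 410
Difference = 457 - 410 = 47 minutes
= 0 hours 47 minutes


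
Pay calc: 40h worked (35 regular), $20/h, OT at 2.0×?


$900.00

Regular: 35h × $20 = $700.00
Overtime: 40 - 35 = 5h
OT pay: 5h × $20 × 2.0 = $200.00
Total = $700.00 + $200.00 = $900.00


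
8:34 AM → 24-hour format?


Input: 8:34 AM
AM hour stays: 8

08:34


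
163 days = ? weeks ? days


Weeks: 163 ÷ 7 = 23 remainder 2

23 weeks 2 days


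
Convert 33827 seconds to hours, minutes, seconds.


9h 23m 47s

Hours: 33827 ÷ 3600 = 9 remainder 1427
Minutes: 1427 ÷ 60 = 23 remainder 47
Seconds: 47


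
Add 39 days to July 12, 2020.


Start: July 12, 2020
Add 39 days
July 12 → August 1: 31 - 12 + 1 = 20 days (39 - 20 = 19 left)
August 1 + 19 = August 20, 2020

August 20, 2020


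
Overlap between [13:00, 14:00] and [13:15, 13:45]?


Meeting A: 780-840 (in minutes from midnight)
Meeting B: 795-825
Overlap start = max(780, 795) = 795
Overlap end = min(840, 825) = 825
Overlap = max(0, 825 - 795) = 30 min

30 minutes


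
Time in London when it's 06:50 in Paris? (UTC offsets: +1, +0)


Time difference = UTC+0 - UTC+1 = -1 hours
New hour = (6 -1) mod 24
= 5 mod 24 = 5
Minutes unchanged → 05:50

05:50


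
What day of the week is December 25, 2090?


Monday

Zeller's congruence:
q=25, m=12, k=90, j=20
h = (25 + ⌊13×13/5⌋ + 90 + ⌊90/4⌋ + ⌊20/4⌋ - 2×20) mod 7
= (25 + 33 + 90 + 22 + 5 - 40) mod 7
= 135 mod 7 = 2
h=2 → Monday


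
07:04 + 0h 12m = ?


Start: 424 minutes from midnight
Add: 12 minutes
Total: 436 minutes
Hours: 436 ÷ 60 = 7 remainder 16

07:16


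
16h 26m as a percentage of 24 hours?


0.6847 (68.47%)

Total minutes: 16×60 + 26 = 986
Day = 24×60 = 1440 minutes
Fraction = 986/1440 ≈ 0.6847
As a percentage: 986/1440 × 100 ≈ 68.47%


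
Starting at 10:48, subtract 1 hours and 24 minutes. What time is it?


Start: 648 minutes from midnight
Subtract: 84 minutes
Remaining: 648 - 84 = 564
Hours: 9, Minutes: 24

09:24


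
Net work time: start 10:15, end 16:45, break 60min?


Total time = (16×60+45) - (10×60+15)
= 1005 - 615 = 390 min
Minus break: 390 - 60 = 330 min
= 5h 30m

5h 30m (330 minutes)


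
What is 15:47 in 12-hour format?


Hour: 15
15 - 12 = 3 → PM

3:47 PM


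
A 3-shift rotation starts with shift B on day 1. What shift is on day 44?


Shifts: A, B, C
Start: B (index 1)
Day 44: (1 + 44 - 1) mod 3
= 44 mod 3
= 2
Index 2 → shift C

Shift C


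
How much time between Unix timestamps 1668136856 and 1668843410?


Difference = 1668843410 - 1668136856 = 706554 seconds
In hours: 706554 / 3600 ≈ 196.3
In days: 706554 / 86400 ≈ 8.18

706554 seconds (196.3 hours / 8.18 days)


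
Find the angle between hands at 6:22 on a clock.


Hour hand = 6×30 + 22×0.5 = 191.0°
Minute hand = 22×6 = 132°
Difference = |191.0 - 132| = 59.0°

59.0°


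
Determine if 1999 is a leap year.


Rules: divisible by 4 AND (not by 100 OR by 400)
1999 ÷ 4 = 499 remainder 3 → not divisible by 4
Not divisible by 4 → not a leap year

No


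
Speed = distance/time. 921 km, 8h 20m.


Distance: 921 km
Time: 8h 20m = 500 min = 500/60 = 25/3 hours
Speed = 921 ÷ (25/3) = 921 × 3 / 25 = 2763/25 ≈ 110.5 km/h

110.5 km/h


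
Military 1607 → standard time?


4:07 PM

Hour: 16
16 - 12 = 4 → PM


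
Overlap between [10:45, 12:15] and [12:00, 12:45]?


15 minutes

Meeting A: 645-735 (in minutes from midnight)
Meeting B: 720-765
Overlap start = max(645, 720) = 720
Overlap end = min(735, 765) = 735
Overlap = max(0, 735 - 720) = 15 min


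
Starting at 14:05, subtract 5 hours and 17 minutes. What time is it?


08:48

Start: 845 minutes from midnight
Subtract: 317 minutes
Remaining: 845 - 317 = 528
Hours: 8, Minutes: 48


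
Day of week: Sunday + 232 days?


Start: Sunday (index 6)
(6 + 232) mod 7
= 238 mod 7
= 0
Index 0 → Monday

Monday


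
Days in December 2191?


31 days

Month: December (month 12)
December has 31 days


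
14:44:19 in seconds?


Hours: 14 × 3600 = 50400
Minutes: 44 × 60 = 2640
Seconds: 19
Total = 50400 + 2640 + 19 = 53059

53059 seconds


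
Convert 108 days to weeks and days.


Weeks: 108 ÷ 7 = 15 remainder 3

15 weeks 3 days


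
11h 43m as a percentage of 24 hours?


Total minutes: 11×60 + 43 = 703
Day = 24×60 = 1440 minutes
Fraction = 703/1440 ≈ 0.4882
As a percentage: 703/1440 × 100 ≈ 48.82%

0.4882 (48.82%)


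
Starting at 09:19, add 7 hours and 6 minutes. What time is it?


16:25

Start: 559 minutes from midnight
Add: 426 minutes
Total: 985 minutes
Hours: 985 ÷ 60 = 16 remainder 25


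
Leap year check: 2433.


No

Rules: divisible by 4 AND (not by 100 OR by 400)
2433 ÷ 4 = 608 remainder 1 → not divisible by 4
Not divisible by 4 → not a leap year


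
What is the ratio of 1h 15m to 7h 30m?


1:6 (0.17)

Duration 1: 75 minutes
Duration 2: 450 minutes
Ratio = 75:450
GCD = 75
Simplified = 1:6
As a decimal: 1/6 ≈ 0.17


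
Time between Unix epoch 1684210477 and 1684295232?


Difference = 1684295232 - 1684210477 = 84755 seconds
In hours: 84755 / 3600 ≈ 23.5
In days: 84755 / 86400 ≈ 0.98

84755 seconds (23.5 hours / 0.98 days)


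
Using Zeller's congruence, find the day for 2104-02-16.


Saturday

Zeller's congruence:
q=16, m=14, k=3, j=21
h = (16 + ⌊13×15/5⌋ + 3 + ⌊3/4⌋ + ⌊21/4⌋ - 2×21) mod 7
= (16 + 39 + 3 + 0 + 5 - 42) mod 7
= 21 mod 7 = 0
h=0 → Saturday


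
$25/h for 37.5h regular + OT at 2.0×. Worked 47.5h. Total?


Regular: 37.5h × $25 = $937.50
Overtime: 47.5 - 37.5 = 10.0h
OT pay: 10.0h × $25 × 2.0 = $500.00
Total = $937.50 + $500.00 = $1437.50

$1437.50


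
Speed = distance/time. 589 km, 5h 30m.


Distance: 589 km
Time: 5h 30m = 330 min = 330/60 = 11/2 hours
Speed = 589 ÷ (11/2) = 589 × 2 / 11 = 1178/11 ≈ 107.1 km/h

107.1 km/h


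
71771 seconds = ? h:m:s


Hours: 71771 ÷ 3600 = 19 remainder 3371
Minutes: 3371 ÷ 60 = 56 remainder 11
Seconds: 11

19h 56m 11s


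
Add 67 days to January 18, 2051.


Start: January 18, 2051
Add 67 days
January 18 → February 1: 31 - 18 + 1 = 14 days (67 - 14 = 53 left)
February 1 → March 1: 28 - 1 + 1 = 28 days (53 - 28 = 25 left)
March 1 + 25 = March 26, 2051

March 26, 2051


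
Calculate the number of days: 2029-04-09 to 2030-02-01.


From April 9, 2029 to February 1, 2030
Rest of April 2029: 30 - 9 = 21
Full months: May 31, June 30, July 31, August 31, September 30, October 31, November 30, December 31, January 31
Days into February 2030: 1
Total = 21 + 31 + 30 + 31 + 31 + 30 + 31 + 30 + 31 + 31 + 1 = 298 days

298 days


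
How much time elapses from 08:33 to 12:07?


3h 34m

End time in minutes: 12×60 + 7 = 727
Start time in minutes: 8×60 + 33 = 513
Difference = 727 - 513 = 214 minutes
= 3 hours 34 minutes


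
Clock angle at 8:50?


Hour hand = 8×30 + 50×0.5 = 265.0°
Minute hand = 50×6 = 300°
Difference = |265.0 - 300| = 35.0°

35.0°


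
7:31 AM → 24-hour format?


07:31

Input: 7:31 AM
AM hour stays: 7


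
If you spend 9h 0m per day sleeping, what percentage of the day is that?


Time: 540 minutes
Day: 1440 minutes
Percentage = (540/1440) × 100 = 37.5%

37.5%


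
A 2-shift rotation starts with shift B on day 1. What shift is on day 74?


Shifts: A, B
Start: B (index 1)
Day 74: (1 + 74 - 1) mod 2
= 74 mod 2
= 0
Index 0 → shift A

Shift A


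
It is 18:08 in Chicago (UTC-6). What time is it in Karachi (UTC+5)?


Time difference = UTC+5 - UTC-6 = +11 hours
New hour = (18 + 11) mod 24
= 29 mod 24 = 5
Minutes unchanged → 05:08; 29 ≥ 24 → next day

05:08 (next day)


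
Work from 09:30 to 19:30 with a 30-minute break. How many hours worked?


Total time = (19×60+30) - (9×60+30)
= 1170 - 570 = 600 min
Minus break: 600 - 30 = 570 min
= 9h 30m

9h 30m (570 minutes)


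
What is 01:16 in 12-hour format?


1:16 AM

Hour: 1
1 < 12 → AM


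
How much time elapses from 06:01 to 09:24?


3h 23m

End time in minutes: 9×60 + 24 = 564
Start time in minutes: 6×60 + 1 = 361
Difference = 564 - 361 = 203 minutes
= 3 hours 23 minutes


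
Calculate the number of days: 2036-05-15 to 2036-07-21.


67 days

From May 15, 2036 to July 21, 2036
Rest of May 2036: 31 - 15 = 16
Full months: June 30
Days into July 2036: 21
Total = 16 + 30 + 21 = 67 days


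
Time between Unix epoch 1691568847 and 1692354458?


Difference = 1692354458 - 1691568847 = 785611 seconds
In hours: 785611 / 3600 ≈ 218.2
In days: 785611 / 86400 ≈ 9.09

785611 seconds (218.2 hours / 9.09 days)


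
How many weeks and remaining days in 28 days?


Weeks: 28 ÷ 7 = 4 remainder 0

4 weeks 0 days


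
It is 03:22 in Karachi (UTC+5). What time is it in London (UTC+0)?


22:22 (previous day)

Time difference = UTC+0 - UTC+5 = -5 hours
New hour = (3 -5) mod 24
= -2 mod 24 = 22
Minutes unchanged → 22:22; -2 < 0 → previous day


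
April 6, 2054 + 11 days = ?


Start: April 6, 2054
Add 11 days
April 6 + 11 = April 17, 2054

April 17, 2054


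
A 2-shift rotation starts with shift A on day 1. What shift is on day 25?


Shift A

Shifts: A, B
Start: A (index 0)
Day 25: (0 + 25 - 1) mod 2
= 24 mod 2
= 0
Index 0 → shift A


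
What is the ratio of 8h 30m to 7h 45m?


Duration 1: 510 minutes
Duration 2: 465 minutes
Ratio = 510:465
GCD = 15
Simplified = 34:31
As a decimal: 34/31 ≈ 1.10

34:31 (1.10)


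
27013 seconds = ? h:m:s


Hours: 27013 ÷ 3600 = 7 remainder 1813
Minutes: 1813 ÷ 60 = 30 remainder 13
Seconds: 13

7h 30m 13s


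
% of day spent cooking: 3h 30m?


Time: 210 minutes
Day: 1440 minutes
Percentage = (210/1440) × 100 ≈ 14.6%

14.6%


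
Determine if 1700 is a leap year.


Rules: divisible by 4 AND (not by 100 OR by 400)
1700 ÷ 4 = 425 exactly → divisible by 4
1700 ÷ 100 = 17 exactly → divisible by 100
1700 ÷ 400 = 4 remainder 100 → not divisible by 400
Divisible by 100 but not by 400 → not a leap year

No


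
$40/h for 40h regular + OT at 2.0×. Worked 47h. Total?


$2160.00

Regular: 40h × $40 = $1600.00
Overtime: 47 - 40 = 7h
OT pay: 7h × $40 × 2.0 = $560.00
Total = $1600.00 + $560.00 = $2160.00


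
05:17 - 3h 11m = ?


02:06

Start: 317 minutes from midnight
Subtract: 191 minutes
Remaining: 317 - 191 = 126
Hours: 2, Minutes: 6


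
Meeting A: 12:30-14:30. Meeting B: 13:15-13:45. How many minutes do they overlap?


30 minutes

Meeting A: 750-870 (in minutes from midnight)
Meeting B: 795-825
Overlap start = max(750, 795) = 795
Overlap end = min(870, 825) = 825
Overlap = max(0, 825 - 795) = 30 min


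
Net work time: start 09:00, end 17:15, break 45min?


Total time = (17×60+15) - (9×60+0)
= 1035 - 540 = 495 min
Minus break: 495 - 45 = 450 min
= 7h 30m

7h 30m (450 minutes)


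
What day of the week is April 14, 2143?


Zeller's congruence:
q=14, m=4, k=43, j=21
h = (14 + ⌊13×5/5⌋ + 43 + ⌊43/4⌋ + ⌊21/4⌋ - 2×21) mod 7
= (14 + 13 + 43 + 10 + 5 - 42) mod 7
= 43 mod 7 = 1
h=1 → Sunday

Sunday


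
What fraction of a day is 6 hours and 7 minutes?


Total minutes: 6×60 + 7 = 367
Day = 24×60 = 1440 minutes
Fraction = 367/1440 ≈ 0.2549
As a percentage: 367/1440 × 100 ≈ 25.49%

0.2549 (25.49%)


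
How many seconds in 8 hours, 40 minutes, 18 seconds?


Hours: 8 × 3600 = 28800
Minutes: 40 × 60 = 2400
Seconds: 18
Total = 28800 + 2400 + 18 = 31218

31218 seconds


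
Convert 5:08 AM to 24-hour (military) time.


05:08

Input: 5:08 AM
AM hour stays: 5


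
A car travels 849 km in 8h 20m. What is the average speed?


101.9 km/h

Distance: 849 km
Time: 8h 20m = 500 min = 500/60 = 25/3 hours
Speed = 849 ÷ (25/3) = 849 × 3 / 25 = 2547/25 ≈ 101.9 km/h


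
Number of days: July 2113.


31 days

Month: July (month 7)
July has 31 days


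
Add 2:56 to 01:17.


Start: 77 minutes from midnight
Add: 176 minutes
Total: 253 minutes
Hours: 253 ÷ 60 = 4 remainder 13

04:13


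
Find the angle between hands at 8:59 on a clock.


84.5°

Hour hand = 8×30 + 59×0.5 = 269.5°
Minute hand = 59×6 = 354°
Difference = |269.5 - 354| = 84.5°


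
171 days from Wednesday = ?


Start: Wednesday (index 2)
(2 + 171) mod 7
= 173 mod 7
= 5
Index 5 → Saturday

Saturday


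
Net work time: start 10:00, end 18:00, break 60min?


7h 0m (420 minutes)

Total time = (18×60+0) - (10×60+0)
= 1080 - 600 = 480 min
Minus break: 480 - 60 = 420 min
= 7h 0m


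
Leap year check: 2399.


Rules: divisible by 4 AND (not by 100 OR by 400)
2399 ÷ 4 = 599 remainder 3 → not divisible by 4
Not divisible by 4 → not a leap year

No


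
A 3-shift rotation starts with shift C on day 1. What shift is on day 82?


Shift C

Shifts: A, B, C
Start: C (index 2)
Day 82: (2 + 82 - 1) mod 3
= 83 mod 3
= 2
Index 2 → shift C


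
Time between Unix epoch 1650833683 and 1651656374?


Difference = 1651656374 - 1650833683 = 822691 seconds
In hours: 822691 / 3600 ≈ 228.5
In days: 822691 / 86400 ≈ 9.52

822691 seconds (228.5 hours / 9.52 days)


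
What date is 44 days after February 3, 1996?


March 18, 1996

Start: February 3, 1996
Add 44 days
February 3 → March 1: 29 - 3 + 1 = 27 days (44 - 27 = 17 left)
March 1 + 17 = March 18, 1996


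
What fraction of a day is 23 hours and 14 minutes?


Total minutes: 23×60 + 14 = 1394
Day = 24×60 = 1440 minutes
Fraction = 1394/1440 ≈ 0.9681
As a percentage: 1394/1440 × 100 ≈ 96.81%

0.9681 (96.81%)


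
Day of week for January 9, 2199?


Wednesday

Zeller's congruence:
q=9, m=13, k=98, j=21
h = (9 + ⌊13×14/5⌋ + 98 + ⌊98/4⌋ + ⌊21/4⌋ - 2×21) mod 7
= (9 + 36 + 98 + 24 + 5 - 42) mod 7
= 130 mod 7 = 4
h=4 → Wednesday


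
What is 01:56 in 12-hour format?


1:56 AM

Hour: 1
1 < 12 → AM


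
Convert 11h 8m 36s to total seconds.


40116 seconds

Hours: 11 × 3600 = 39600
Minutes: 8 × 60 = 480
Seconds: 36
Total = 39600 + 480 + 36 = 40116


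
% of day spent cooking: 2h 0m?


8.3%

Time: 120 minutes
Day: 1440 minutes
Percentage = (120/1440) × 100 ≈ 8.3%


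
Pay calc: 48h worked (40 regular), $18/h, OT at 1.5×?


$936.00

Regular: 40h × $18 = $720.00
Overtime: 48 - 40 = 8h
OT pay: 8h × $18 × 1.5 = $216.00
Total = $720.00 + $216.00 = $936.00


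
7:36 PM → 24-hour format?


Input: 7:36 PM
PM: 7 + 12 = 19

19:36


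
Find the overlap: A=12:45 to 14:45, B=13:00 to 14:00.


Meeting A: 765-885 (in minutes from midnight)
Meeting B: 780-840
Overlap start = max(765, 780) = 780
Overlap end = min(885, 840) = 840
Overlap = max(0, 840 - 780) = 60 min

60 minutes


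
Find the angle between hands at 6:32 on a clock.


Hour hand = 6×30 + 32×0.5 = 196.0°
Minute hand = 32×6 = 192°
Difference = |196.0 - 192| = 4.0°

4.0°


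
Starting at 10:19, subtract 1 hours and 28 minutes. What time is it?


08:51

Start: 619 minutes from midnight
Subtract: 88 minutes
Remaining: 619 - 88 = 531
Hours: 8, Minutes: 51


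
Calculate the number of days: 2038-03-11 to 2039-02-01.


From March 11, 2038 to February 1, 2039
Rest of March 2038: 31 - 11 = 20
Full months: April 30, May 31, June 30, July 31, August 31, September 30, October 31, November 30, December 31, January 31
Days into February 2039: 1
Total = 20 + 30 + 31 + 30 + 31 + 31 + 30 + 31 + 30 + 31 + 31 + 1 = 327 days

327 days


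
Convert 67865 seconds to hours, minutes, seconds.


Hours: 67865 ÷ 3600 = 18 remainder 3065
Minutes: 3065 ÷ 60 = 51 remainder 5
Seconds: 5

18h 51m 5s


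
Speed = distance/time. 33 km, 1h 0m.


33.0 km/h

Distance: 33 km
Time: 1 hours
Speed = 33 / 1 = 33.0 km/h


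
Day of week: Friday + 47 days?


Start: Friday (index 4)
(4 + 47) mod 7
= 51 mod 7
= 2
Index 2 → Wednesday

Wednesday


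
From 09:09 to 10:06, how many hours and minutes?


0h 57m

End time in minutes: 10×60 + 6 = 606
Start time in minutes: 9×60 + 9 = 549
Difference = 606 - 549 = 57 minutes
= 0 hours 57 minutes


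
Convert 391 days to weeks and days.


Weeks: 391 ÷ 7 = 55 remainder 6

55 weeks 6 days


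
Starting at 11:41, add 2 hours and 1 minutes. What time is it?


Start: 701 minutes from midnight
Add: 121 minutes
Total: 822 minutes
Hours: 822 ÷ 60 = 13 remainder 42

13:42


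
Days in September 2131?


30 days

Month: September (month 9)
September has 30 days


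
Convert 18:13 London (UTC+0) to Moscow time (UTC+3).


21:13

Time difference = UTC+3 - UTC+0 = +3 hours
New hour = (18 + 3) mod 24
= 21 mod 24 = 21
Minutes unchanged → 21:13


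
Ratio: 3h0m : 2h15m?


4:3 (1.33)

Duration 1: 180 minutes
Duration 2: 135 minutes
Ratio = 180:135
GCD = 45
Simplified = 4:3
As a decimal: 4/3 ≈ 1.33


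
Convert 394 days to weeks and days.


Weeks: 394 ÷ 7 = 56 remainder 2

56 weeks 2 days


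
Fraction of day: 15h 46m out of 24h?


Total minutes: 15×60 + 46 = 946
Day = 24×60 = 1440 minutes
Fraction = 946/1440 ≈ 0.6569
As a percentage: 946/1440 × 100 ≈ 65.69%

0.6569 (65.69%)


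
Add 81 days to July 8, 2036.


Start: July 8, 2036
Add 81 days
July 8 → August 1: 31 - 8 + 1 = 24 days (81 - 24 = 57 left)
August 1 → September 1: 31 - 1 + 1 = 31 days (57 - 31 = 26 left)
September 1 + 26 = September 27, 2036

September 27, 2036


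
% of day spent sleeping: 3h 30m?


Time: 210 minutes
Day: 1440 minutes
Percentage = (210/1440) × 100 ≈ 14.6%

14.6%


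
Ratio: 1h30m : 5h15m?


2:7 (0.29)

Duration 1: 90 minutes
Duration 2: 315 minutes
Ratio = 90:315
GCD = 45
Simplified = 2:7
As a decimal: 2/7 ≈ 0.29


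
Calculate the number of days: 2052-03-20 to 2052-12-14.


269 days

From March 20, 2052 to December 14, 2052
Rest of March 2052: 31 - 20 = 11
Full months: April 30, May 31, June 30, July 31, August 31, September 30, October 31, November 30
Days into December 2052: 14
Total = 11 + 30 + 31 + 30 + 31 + 31 + 30 + 31 + 30 + 14 = 269 days


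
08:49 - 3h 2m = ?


Start: 529 minutes from midnight
Subtract: 182 minutes
Remaining: 529 - 182 = 347
Hours: 5, Minutes: 47

05:47


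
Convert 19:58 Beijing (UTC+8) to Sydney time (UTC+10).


21:58

Time difference = UTC+10 - UTC+8 = +2 hours
New hour = (19 + 2) mod 24
= 21 mod 24 = 21
Minutes unchanged → 21:58


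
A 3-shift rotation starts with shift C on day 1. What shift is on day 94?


Shift C

Shifts: A, B, C
Start: C (index 2)
Day 94: (2 + 94 - 1) mod 3
= 95 mod 3
= 2
Index 2 → shift C


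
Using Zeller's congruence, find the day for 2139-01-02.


Friday

Zeller's congruence:
q=2, m=13, k=38, j=21
h = (2 + ⌊13×14/5⌋ + 38 + ⌊38/4⌋ + ⌊21/4⌋ - 2×21) mod 7
= (2 + 36 + 38 + 9 + 5 - 42) mod 7
= 48 mod 7 = 6
h=6 → Friday


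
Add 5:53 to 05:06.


10:59

Start: 306 minutes from midnight
Add: 353 minutes
Total: 659 minutes
Hours: 659 ÷ 60 = 10 remainder 59


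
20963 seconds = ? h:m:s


5h 49m 23s

Hours: 20963 ÷ 3600 = 5 remainder 2963
Minutes: 2963 ÷ 60 = 49 remainder 23
Seconds: 23


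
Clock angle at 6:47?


78.5°

Hour hand = 6×30 + 47×0.5 = 203.5°
Minute hand = 47×6 = 282°
Difference = |203.5 - 282| = 78.5°


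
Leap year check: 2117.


No

Rules: divisible by 4 AND (not by 100 OR by 400)
2117 ÷ 4 = 529 remainder 1 → not divisible by 4
Not divisible by 4 → not a leap year


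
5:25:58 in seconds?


Hours: 5 × 3600 = 18000
Minutes: 25 × 60 = 1500
Seconds: 58
Total = 18000 + 1500 + 58 = 19558

19558 seconds


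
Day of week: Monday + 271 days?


Start: Monday (index 0)
(0 + 271) mod 7
= 271 mod 7
= 5
Index 5 → Saturday

Saturday


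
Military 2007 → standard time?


8:07 PM

Hour: 20
20 - 12 = 8 → PM


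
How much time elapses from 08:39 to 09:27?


End time in minutes: 9×60 + 27 = 567
Start time in minutes: 8×60 + 39 = 519
Difference = 567 - 519 = 48 minutes
= 0 hours 48 minutes

0h 48m


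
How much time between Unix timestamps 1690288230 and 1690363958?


75728 seconds (21.0 hours / 0.88 days)

Difference = 1690363958 - 1690288230 = 75728 seconds
In hours: 75728 / 3600 ≈ 21.0
In days: 75728 / 86400 ≈ 0.88


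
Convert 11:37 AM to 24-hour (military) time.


Input: 11:37 AM
AM hour stays: 11

11:37


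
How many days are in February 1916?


29 days

Month: February (month 2)
February: 28 or 29 (leap year)
1916 leap year? Yes


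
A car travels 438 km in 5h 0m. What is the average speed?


87.6 km/h

Distance: 438 km
Time: 5 hours
Speed = 438 / 5 = 87.6 km/h


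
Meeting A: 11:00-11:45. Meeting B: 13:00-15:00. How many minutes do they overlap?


0 minutes

Meeting A: 660-705 (in minutes from midnight)
Meeting B: 780-900
Overlap start = max(660, 780) = 780
Overlap end = min(705, 900) = 705
Overlap = max(0, 705 - 780) = 0 min


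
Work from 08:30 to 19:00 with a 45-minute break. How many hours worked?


9h 45m (585 minutes)

Total time = (19×60+0) - (8×60+30)
= 1140 - 510 = 630 min
Minus break: 630 - 45 = 585 min
= 9h 45m


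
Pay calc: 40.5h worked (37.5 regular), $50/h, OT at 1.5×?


Regular: 37.5h × $50 = $1875.00
Overtime: 40.5 - 37.5 = 3.0h
OT pay: 3.0h × $50 × 1.5 = $225.00
Total = $1875.00 + $225.00 = $2100.00

$2100.00


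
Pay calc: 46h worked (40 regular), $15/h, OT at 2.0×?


Regular: 40h × $15 = $600.00
Overtime: 46 - 40 = 6h
OT pay: 6h × $15 × 2.0 = $180.00
Total = $600.00 + $180.00 = $780.00

$780.00


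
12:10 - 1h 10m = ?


Start: 730 minutes from midnight
Subtract: 70 minutes
Remaining: 730 - 70 = 660
Hours: 11, Minutes: 0

11:00
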